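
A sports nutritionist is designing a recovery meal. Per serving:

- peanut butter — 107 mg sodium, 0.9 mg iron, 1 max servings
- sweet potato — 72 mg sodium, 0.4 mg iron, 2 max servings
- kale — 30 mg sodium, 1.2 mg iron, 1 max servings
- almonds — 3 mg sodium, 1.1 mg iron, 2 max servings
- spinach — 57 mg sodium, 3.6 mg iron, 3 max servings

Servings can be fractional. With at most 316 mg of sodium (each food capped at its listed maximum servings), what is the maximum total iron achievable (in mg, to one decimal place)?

15.1 mg

Iron per mg sodium: almonds 0.3667, spinach 0.06316, kale 0.04, peanut butter 0.008411, sweet potato 0.005556.
Take 2 servings of almonds: uses 6 mg sodium, +2.2 mg iron (running total 2.2 mg).
Take 3 servings of spinach: uses 171 mg sodium, +10.8 mg iron (running total 13.0 mg).
Take 1 serving of kale: uses 30 mg sodium, +1.2 mg iron (running total 14.2 mg).
Take 1 serving of peanut butter: uses 107 mg sodium, +0.9 mg iron (running total 15.1 mg).
Take 0.02778 servings of sweet potato: uses 2 mg sodium, +0.0 mg iron (running total 15.1 mg).
Greedy by best ratio exhausts the sodium allowance optimally: 15.1 mg.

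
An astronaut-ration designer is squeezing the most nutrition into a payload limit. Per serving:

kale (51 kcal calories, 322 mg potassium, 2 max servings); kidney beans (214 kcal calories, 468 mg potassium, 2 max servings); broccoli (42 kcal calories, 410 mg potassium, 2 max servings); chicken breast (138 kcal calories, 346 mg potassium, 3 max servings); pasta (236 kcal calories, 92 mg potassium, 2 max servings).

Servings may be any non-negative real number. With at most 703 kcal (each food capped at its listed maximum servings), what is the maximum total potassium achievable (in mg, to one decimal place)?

Potassium per kcal: broccoli 9.762, kale 6.314, chicken breast 2.507, kidney beans 2.187, pasta 0.3898.
Take 2 servings of broccoli: uses 84 kcal, +820.0 mg potassium (running total 820.0 mg).
Take 2 servings of kale: uses 102 kcal, +644.0 mg potassium (running total 1464.0 mg).
Take 3 servings of chicken breast: uses 414 kcal, +1038.0 mg potassium (running total 2502.0 mg).
Take 0.4813 servings of kidney beans: uses 103 kcal, +225.3 mg potassium (running total 2727.3 mg).
Greedy by best ratio exhausts the calories allowance optimally: 2727.3 mg.

2727.3 mg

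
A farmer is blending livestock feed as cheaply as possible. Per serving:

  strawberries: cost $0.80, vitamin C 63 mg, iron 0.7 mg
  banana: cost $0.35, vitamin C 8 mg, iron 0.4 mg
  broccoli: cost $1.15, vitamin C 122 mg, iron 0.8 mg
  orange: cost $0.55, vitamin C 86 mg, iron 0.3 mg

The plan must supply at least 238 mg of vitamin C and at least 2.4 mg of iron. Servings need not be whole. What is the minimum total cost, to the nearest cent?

$2.78

Check every corner: each single food scaled to meet both minima, and each pair solved so both constraints bind.
strawberries only: max(238/63, 2.4/0.7) = 3.778 servings → $3.02.
banana only: max(238/8, 2.4/0.4) = 29.75 servings → $10.41.
broccoli only: max(238/122, 2.4/0.8) = 3 servings → $3.45.
orange only: max(238/86, 2.4/0.3) = 8 servings → $4.40.
strawberries + banana with both targets exact would need a negative amount; discard.
strawberries + broccoli with both tight: 2.926 servings and 0.44 servings → $2.85.
strawberries + orange with both tight: 3.269 servings and 0.3729 servings → $2.82.
banana + broccoli with both tight: 2.415 servings and 1.792 servings → $2.91.
banana + orange with both tight: 4.219 servings and 2.375 servings → $2.78.
broccoli + orange with both targets exact would need a negative amount; discard.
So the least-cost plan costs $2.78.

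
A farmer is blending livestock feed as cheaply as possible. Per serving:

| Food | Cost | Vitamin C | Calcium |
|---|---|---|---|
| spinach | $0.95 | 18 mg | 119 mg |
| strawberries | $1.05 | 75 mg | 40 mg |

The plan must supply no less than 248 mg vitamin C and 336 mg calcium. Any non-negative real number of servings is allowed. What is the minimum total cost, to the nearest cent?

An LP optimum is at a vertex; with two nutrient constraints at most two foods are used. Check each candidate.
spinach only: max(248/18, 336/119) = 13.78 servings → $13.09.
strawberries only: max(248/75, 336/40) = 8.4 servings → $8.82.
spinach + strawberries with both tight: 1.862 servings and 2.86 servings → $4.77.
Cheapest feasible corner: $4.77.

$4.77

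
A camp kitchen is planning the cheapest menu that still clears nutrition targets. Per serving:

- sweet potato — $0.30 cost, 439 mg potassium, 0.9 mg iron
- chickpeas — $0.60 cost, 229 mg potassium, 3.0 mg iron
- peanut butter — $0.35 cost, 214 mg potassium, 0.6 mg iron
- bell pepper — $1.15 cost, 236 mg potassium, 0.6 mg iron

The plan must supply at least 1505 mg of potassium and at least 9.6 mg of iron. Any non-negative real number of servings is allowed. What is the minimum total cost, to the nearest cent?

This is a tiny linear program; its minimum lies at a vertex of the feasible set. List the vertices and price them.
sweet potato only: max(1505/439, 9.6/0.9) = 10.67 servings → $3.20.
chickpeas only: max(1505/229, 9.6/3.0) = 6.572 servings → $3.94.
peanut butter only: max(1505/214, 9.6/0.6) = 16 servings → $5.60.
bell pepper only: max(1505/236, 9.6/0.6) = 16 servings → $18.40.
sweet potato + chickpeas with both tight: 2.085 servings and 2.574 servings → $2.17.
sweet potato + peanut butter: the both-tight solution has a negative serving — not a feasible corner.
sweet potato + bell pepper with both targets exact would need a negative amount; discard.
chickpeas + peanut butter with both tight: 2.282 servings and 4.591 servings → $2.98.
chickpeas + bell pepper with both tight: 2.388 servings and 4.06 servings → $6.10.
peanut butter + bell pepper: the both-tight solution has a negative serving — not a feasible corner.
So the least-cost plan costs $2.17.

$2.17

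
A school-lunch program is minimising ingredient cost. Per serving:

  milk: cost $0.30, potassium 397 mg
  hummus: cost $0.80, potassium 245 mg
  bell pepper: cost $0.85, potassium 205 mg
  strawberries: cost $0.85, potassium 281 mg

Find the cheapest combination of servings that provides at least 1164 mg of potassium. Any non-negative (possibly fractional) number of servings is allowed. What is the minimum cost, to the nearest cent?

Cost per mg of potassium: milk $0.0008, strawberries $0.0030, hummus $0.0033, bell pepper $0.0041.
With no serving limits, use only milk: 1164 mg / 397 mg = 2.932 servings × $0.30 = $0.88.

$0.88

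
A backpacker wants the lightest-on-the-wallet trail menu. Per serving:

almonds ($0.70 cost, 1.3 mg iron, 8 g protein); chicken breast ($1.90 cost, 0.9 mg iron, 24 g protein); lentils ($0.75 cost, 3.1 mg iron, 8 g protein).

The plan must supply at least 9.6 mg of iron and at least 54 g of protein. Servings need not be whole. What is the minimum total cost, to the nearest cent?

$4.59

The cheapest plan sits at a corner of the feasible region — with two constraints it uses at most two foods.
almonds only: max(9.6/1.3, 54/8) = 7.385 servings → $5.17.
chicken breast only: max(9.6/0.9, 54/24) = 10.67 servings → $20.27.
lentils only: max(9.6/3.1, 54/8) = 6.75 servings → $5.06.
almonds + chicken breast with both targets exact would need a negative amount; discard.
almonds + lentils with both tight: 6.292 servings and 0.4583 servings → $4.75.
chicken breast + lentils with both tight: 1.348 servings and 2.705 servings → $4.59.
The minimum over all feasible corners is $4.59.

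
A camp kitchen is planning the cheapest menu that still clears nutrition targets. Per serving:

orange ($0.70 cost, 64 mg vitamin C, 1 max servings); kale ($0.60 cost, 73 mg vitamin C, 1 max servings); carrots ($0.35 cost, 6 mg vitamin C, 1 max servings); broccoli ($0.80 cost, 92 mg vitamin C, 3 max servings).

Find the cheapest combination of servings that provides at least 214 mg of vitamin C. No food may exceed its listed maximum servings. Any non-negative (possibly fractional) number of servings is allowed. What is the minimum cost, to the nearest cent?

Cost per mg of vitamin C: kale $0.0082, broccoli $0.0087, orange $0.0109, carrots $0.0583.
Take 1 serving of kale: +73.0 mg vitamin C for $0.60 (total $0.60, still need 141.0 mg).
Take 1.533 servings of broccoli: +141.0 mg vitamin C for $1.23 (total $1.83, still need 0.0 mg).
Filling from the cheapest source first is optimal under one linear minimum: $1.83.

$1.83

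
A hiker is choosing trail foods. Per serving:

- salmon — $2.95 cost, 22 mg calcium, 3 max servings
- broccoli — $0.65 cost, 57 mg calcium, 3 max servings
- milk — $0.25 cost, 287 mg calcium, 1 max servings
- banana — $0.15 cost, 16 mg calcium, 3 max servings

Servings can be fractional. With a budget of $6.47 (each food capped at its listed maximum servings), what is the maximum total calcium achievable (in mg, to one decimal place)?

534.5 mg

Calcium per dollar: milk 1148, banana 106.7, broccoli 87.69, salmon 7.458.
Take 1 serving of milk: spends $0.25, +287.0 mg calcium (running total 287.0 mg).
Take 3 servings of banana: spends $0.45, +48.0 mg calcium (running total 335.0 mg).
Take 3 servings of broccoli: spends $1.95, +171.0 mg calcium (running total 506.0 mg).
Take 1.295 servings of salmon: spends $3.82, +28.5 mg calcium (running total 534.5 mg).
Filling greedily by calcium-per-dollar is optimal for one linear limit, giving 534.5 mg.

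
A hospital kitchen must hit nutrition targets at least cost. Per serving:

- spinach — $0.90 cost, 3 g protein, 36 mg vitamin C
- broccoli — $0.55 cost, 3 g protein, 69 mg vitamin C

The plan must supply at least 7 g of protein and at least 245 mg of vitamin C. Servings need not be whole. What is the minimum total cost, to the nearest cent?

Compare the cost at each extreme point of the feasible region.
spinach only: max(7/3, 245/36) = 6.806 servings → $6.12.
broccoli only: max(7/3, 245/69) = 3.551 servings → $1.95.
spinach + broccoli: the both-tight solution has a negative serving — not a feasible corner.
Cheapest feasible corner: $1.95.

$1.95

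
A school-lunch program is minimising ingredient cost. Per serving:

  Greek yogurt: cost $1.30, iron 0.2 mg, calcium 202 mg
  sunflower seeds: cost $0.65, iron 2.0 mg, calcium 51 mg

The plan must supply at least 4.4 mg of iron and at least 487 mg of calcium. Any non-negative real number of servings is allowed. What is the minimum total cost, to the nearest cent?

The cheapest plan sits at a corner of the feasible region — with two constraints it uses at most two foods.
Greek yogurt only: max(4.4/0.2, 487/202) = 22 servings → $28.60.
sunflower seeds only: max(4.4/2.0, 487/51) = 9.549 servings → $6.21.
Greek yogurt + sunflower seeds with both tight: 1.904 servings and 2.01 servings → $3.78.
So the least-cost plan costs $3.78.

$3.78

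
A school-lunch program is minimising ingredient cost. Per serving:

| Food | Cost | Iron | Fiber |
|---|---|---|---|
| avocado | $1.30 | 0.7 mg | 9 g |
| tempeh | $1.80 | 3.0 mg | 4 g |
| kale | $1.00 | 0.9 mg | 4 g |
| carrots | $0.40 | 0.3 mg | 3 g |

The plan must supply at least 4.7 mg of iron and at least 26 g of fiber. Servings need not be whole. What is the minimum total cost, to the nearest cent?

Compare the cost at each extreme point of the feasible region.
avocado only: max(4.7/0.7, 26/9) = 6.714 servings → $8.73.
tempeh only: max(4.7/3.0, 26/4) = 6.5 servings → $11.70.
kale only: max(4.7/0.9, 26/4) = 6.5 servings → $6.50.
carrots only: max(4.7/0.3, 26/3) = 15.67 servings → $6.27.
avocado + tempeh with both tight: 2.446 servings and 0.9959 servings → $4.97.
avocado + kale with both tight: 0.8679 servings and 4.547 servings → $5.68.
avocado + carrots: intersection lies outside the first quadrant.
tempeh + kale with both targets exact would need a negative amount; discard.
tempeh + carrots with both tight: 0.8077 servings and 7.59 servings → $4.49.
kale + carrots with both tight: 4.2 servings and 3.067 servings → $5.43.
The minimum over all feasible corners is $4.49.

$4.49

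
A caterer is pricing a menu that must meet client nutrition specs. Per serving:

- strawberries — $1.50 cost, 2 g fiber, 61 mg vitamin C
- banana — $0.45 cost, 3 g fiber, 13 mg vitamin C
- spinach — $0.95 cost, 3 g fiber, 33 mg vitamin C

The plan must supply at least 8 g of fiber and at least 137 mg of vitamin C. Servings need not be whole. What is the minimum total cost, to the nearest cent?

Minimising a linear cost over {fiber ≥ 8, vitamin C ≥ 137, servings ≥ 0} — the optimum is at a vertex, using one or two foods.
strawberries only: max(8/2, 137/61) = 4 servings → $6.00.
banana only: max(8/3, 137/13) = 10.54 servings → $4.74.
spinach only: max(8/3, 137/33) = 4.152 servings → $3.94.
strawberries + banana with both tight: 1.955 servings and 1.363 servings → $3.55.
strawberries + spinach with both tight: 1.256 servings and 1.829 servings → $3.62.
banana + spinach with both targets exact would need a negative amount; discard.
Cheapest feasible corner: $3.55.

$3.55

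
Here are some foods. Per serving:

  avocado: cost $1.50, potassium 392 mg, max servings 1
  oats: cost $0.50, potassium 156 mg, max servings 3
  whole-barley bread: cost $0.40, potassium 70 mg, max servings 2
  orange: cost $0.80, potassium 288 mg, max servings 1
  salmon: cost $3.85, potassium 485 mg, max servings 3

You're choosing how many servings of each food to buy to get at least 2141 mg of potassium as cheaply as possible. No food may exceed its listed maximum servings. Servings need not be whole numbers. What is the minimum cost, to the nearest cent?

$11.37

Cost per mg of potassium: orange $0.0028, oats $0.0032, avocado $0.0038, whole-barley bread $0.0057, salmon $0.0079.
Take 1 serving of orange: +288.0 mg potassium for $0.80 (total $0.80, still need 1853.0 mg).
Take 3 servings of oats: +468.0 mg potassium for $1.50 (total $2.30, still need 1385.0 mg).
Take 1 serving of avocado: +392.0 mg potassium for $1.50 (total $3.80, still need 993.0 mg).
Take 2 servings of whole-barley bread: +140.0 mg potassium for $0.80 (total $4.60, still need 853.0 mg).
Take 1.759 servings of salmon: +853.0 mg potassium for $6.77 (total $11.37, still need 0.0 mg).
Filling from the cheapest source first is optimal under one linear minimum: $11.37.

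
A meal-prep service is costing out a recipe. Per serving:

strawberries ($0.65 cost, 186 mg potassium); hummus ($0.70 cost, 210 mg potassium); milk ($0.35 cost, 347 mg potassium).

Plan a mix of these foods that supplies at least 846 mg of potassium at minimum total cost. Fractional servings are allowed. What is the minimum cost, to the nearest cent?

$0.85

Cost per mg of potassium: milk $0.0010, hummus $0.0033, strawberries $0.0035.
With no serving limits, use only milk: 846 mg / 347 mg = 2.438 servings × $0.35 = $0.85.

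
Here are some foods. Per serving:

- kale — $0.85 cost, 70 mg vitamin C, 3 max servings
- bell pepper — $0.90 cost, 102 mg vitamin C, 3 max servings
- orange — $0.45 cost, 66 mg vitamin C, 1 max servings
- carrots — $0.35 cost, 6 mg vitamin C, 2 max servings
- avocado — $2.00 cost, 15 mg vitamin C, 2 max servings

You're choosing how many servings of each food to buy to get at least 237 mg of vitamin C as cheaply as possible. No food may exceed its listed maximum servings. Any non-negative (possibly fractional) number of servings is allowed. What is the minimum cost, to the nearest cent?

Cost per mg of vitamin C: orange $0.0068, bell pepper $0.0088, kale $0.0121, carrots $0.0583, avocado $0.1333.
Take 1 serving of orange: +66.0 mg vitamin C for $0.45 (total $0.45, still need 171.0 mg).
Take 1.676 servings of bell pepper: +171.0 mg vitamin C for $1.51 (total $1.96, still need 0.0 mg).
Filling from the cheapest source first is optimal under one linear minimum: $1.96.

$1.96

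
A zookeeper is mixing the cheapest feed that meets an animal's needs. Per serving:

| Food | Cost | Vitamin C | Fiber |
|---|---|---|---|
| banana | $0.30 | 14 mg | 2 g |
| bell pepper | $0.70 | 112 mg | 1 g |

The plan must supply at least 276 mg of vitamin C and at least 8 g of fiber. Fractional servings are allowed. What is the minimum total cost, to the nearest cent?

$2.35

banana only: max(276/14, 8/2) = 19.71 servings → $5.91.
bell pepper only: max(276/112, 8/1) = 8 servings → $5.60.
banana + bell pepper with both tight: 2.952 servings and 2.095 servings → $2.35.
The minimum over all feasible corners is $2.35.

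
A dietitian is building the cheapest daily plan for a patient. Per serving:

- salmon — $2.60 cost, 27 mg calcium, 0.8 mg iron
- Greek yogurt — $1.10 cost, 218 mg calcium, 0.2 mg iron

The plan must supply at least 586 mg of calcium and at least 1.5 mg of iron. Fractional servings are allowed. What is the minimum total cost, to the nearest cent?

Check every corner: each single food scaled to meet both minima, and each pair solved so both constraints bind.
salmon only: max(586/27, 1.5/0.8) = 21.7 servings → $56.43.
Greek yogurt only: max(586/218, 1.5/0.2) = 7.5 servings → $8.25.
salmon + Greek yogurt with both tight: 1.241 servings and 2.534 servings → $6.02.
Cheapest feasible corner: $6.02.

$6.02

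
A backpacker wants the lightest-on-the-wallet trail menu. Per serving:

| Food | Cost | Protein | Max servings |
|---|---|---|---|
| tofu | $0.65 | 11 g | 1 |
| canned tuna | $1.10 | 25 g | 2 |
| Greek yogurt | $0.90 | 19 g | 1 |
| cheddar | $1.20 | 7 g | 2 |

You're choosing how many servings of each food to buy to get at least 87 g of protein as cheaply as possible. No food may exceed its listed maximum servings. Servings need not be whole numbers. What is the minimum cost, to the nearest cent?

$4.95

Cost per g of protein: canned tuna $0.0440, Greek yogurt $0.0474, tofu $0.0591, cheddar $0.1714.
Take 2 servings of canned tuna: +50.0 g protein for $2.20 (total $2.20, still need 37.0 g).
Take 1 serving of Greek yogurt: +19.0 g protein for $0.90 (total $3.10, still need 18.0 g).
Take 1 serving of tofu: +11.0 g protein for $0.65 (total $3.75, still need 7.0 g).
Take 1 serving of cheddar: +7.0 g protein for $1.20 (total $4.95, still need 0.0 g).
Greedy by cheapest-per-g is optimal for a single linear constraint, so the minimum cost is $4.95.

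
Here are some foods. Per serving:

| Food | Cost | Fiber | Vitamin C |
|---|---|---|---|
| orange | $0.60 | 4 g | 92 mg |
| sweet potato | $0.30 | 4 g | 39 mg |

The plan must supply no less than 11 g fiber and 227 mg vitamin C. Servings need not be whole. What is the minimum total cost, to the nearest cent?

At the optimum either one food covers both requirements or two foods hit both targets exactly; no other combination can be cheaper.
orange only: max(11/4, 227/92) = 2.75 servings → $1.65.
sweet potato only: max(11/4, 227/39) = 5.821 servings → $1.75.
orange + sweet potato with both tight: 2.259 servings and 0.4906 servings → $1.50.
The minimum over all feasible corners is $1.50.

$1.50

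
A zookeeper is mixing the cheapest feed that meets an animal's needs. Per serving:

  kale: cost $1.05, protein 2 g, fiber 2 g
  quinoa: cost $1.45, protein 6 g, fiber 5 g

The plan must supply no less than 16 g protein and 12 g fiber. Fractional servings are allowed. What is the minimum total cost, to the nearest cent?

Minimising a linear cost over {protein ≥ 16, fiber ≥ 12, servings ≥ 0} — the optimum is at a vertex, using one or two foods.
kale only: max(16/2, 12/2) = 8 servings → $8.40.
quinoa only: max(16/6, 12/5) = 2.667 servings → $3.87.
kale + quinoa: intersection lies outside the first quadrant.
Cheapest feasible corner: $3.87.

$3.87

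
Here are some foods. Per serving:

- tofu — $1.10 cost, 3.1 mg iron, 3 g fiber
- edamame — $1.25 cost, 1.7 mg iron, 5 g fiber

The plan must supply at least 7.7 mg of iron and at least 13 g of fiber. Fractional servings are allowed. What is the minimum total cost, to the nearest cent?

$3.80

tofu only: max(7.7/3.1, 13/3) = 4.333 servings → $4.77.
edamame only: max(7.7/1.7, 13/5) = 4.529 servings → $5.66.
tofu + edamame with both tight: 1.577 servings and 1.654 servings → $3.80.
The minimum over all feasible corners is $3.80.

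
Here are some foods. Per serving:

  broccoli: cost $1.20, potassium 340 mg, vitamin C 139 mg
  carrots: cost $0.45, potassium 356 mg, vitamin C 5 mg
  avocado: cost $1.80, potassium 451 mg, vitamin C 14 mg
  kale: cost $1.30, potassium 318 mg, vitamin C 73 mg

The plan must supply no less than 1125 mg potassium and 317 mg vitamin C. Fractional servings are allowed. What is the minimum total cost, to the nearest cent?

A basic optimal solution has at most two foods positive. Try each food alone and each pair with both targets met exactly.
broccoli only: max(1125/340, 317/139) = 3.309 servings → $3.97.
carrots only: max(1125/356, 317/5) = 63.4 servings → $28.53.
avocado only: max(1125/451, 317/14) = 22.64 servings → $40.76.
kale only: max(1125/318, 317/73) = 4.342 servings → $5.65.
broccoli + carrots with both tight: 2.244 servings and 1.017 servings → $3.15.
broccoli + avocado with both tight: 2.196 servings and 0.8389 servings → $4.15.
broccoli + kale with both tight: 0.9638 servings and 2.507 servings → $4.42.
carrots + avocado with both targets exact would need a negative amount; discard.
carrots + kale with both targets exact would need a negative amount; discard.
avocado + kale: the both-tight solution has a negative serving — not a feasible corner.
So the least-cost plan costs $3.15.

$3.15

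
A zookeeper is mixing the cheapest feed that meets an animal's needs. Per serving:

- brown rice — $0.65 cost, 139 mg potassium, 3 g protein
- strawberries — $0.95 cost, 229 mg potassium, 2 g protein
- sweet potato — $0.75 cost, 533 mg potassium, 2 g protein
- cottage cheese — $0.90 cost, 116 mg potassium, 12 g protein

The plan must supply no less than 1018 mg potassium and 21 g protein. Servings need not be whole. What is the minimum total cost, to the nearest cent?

Check every corner: each single food scaled to meet both minima, and each pair solved so both constraints bind.
brown rice only: max(1018/139, 21/3) = 7.324 servings → $4.76.
strawberries only: max(1018/229, 21/2) = 10.5 servings → $9.97.
sweet potato only: max(1018/533, 21/2) = 10.5 servings → $7.88.
cottage cheese only: max(1018/116, 21/12) = 8.776 servings → $7.90.
brown rice + strawberries with both tight: 6.78 servings and 0.3301 servings → $4.72.
brown rice + sweet potato with both tight: 6.932 servings and 0.1022 servings → $4.58.
brown rice + cottage cheese: intersection lies outside the first quadrant.
strawberries + sweet potato: the both-tight solution has a negative serving — not a feasible corner.
strawberries + cottage cheese with both tight: 3.887 servings and 1.102 servings → $4.68.
sweet potato + cottage cheese with both tight: 1.587 servings and 1.486 servings → $2.53.
Cheapest feasible corner: $2.53.

$2.53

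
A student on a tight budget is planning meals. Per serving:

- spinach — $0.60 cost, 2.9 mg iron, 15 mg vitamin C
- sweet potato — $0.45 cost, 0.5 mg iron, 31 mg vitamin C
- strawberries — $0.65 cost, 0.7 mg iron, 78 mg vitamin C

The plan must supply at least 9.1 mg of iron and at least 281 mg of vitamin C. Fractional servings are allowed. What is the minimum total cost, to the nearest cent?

This is a tiny linear program; its minimum lies at a vertex of the feasible set. List the vertices and price them.
spinach only: max(9.1/2.9, 281/15) = 18.73 servings → $11.24.
sweet potato only: max(9.1/0.5, 281/31) = 18.2 servings → $8.19.
strawberries only: max(9.1/0.7, 281/78) = 13 servings → $8.45.
spinach + sweet potato with both tight: 1.718 servings and 8.233 servings → $4.74.
spinach + strawberries with both tight: 2.379 servings and 3.145 servings → $3.47.
sweet potato + strawberries with both targets exact would need a negative amount; discard.
So the least-cost plan costs $3.47.

$3.47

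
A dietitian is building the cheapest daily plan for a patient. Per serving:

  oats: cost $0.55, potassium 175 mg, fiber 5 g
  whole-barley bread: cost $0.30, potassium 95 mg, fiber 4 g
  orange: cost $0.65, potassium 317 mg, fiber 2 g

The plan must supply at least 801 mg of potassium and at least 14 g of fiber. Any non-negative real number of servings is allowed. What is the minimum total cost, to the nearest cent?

$1.92

Check every corner: each single food scaled to meet both minima, and each pair solved so both constraints bind.
oats only: max(801/175, 14/5) = 4.577 servings → $2.52.
whole-barley bread only: max(801/95, 14/4) = 8.432 servings → $2.53.
orange only: max(801/317, 14/2) = 7 servings → $4.55.
oats + whole-barley bread: the both-tight solution has a negative serving — not a feasible corner.
oats + orange with both tight: 2.296 servings and 1.259 servings → $2.08.
whole-barley bread + orange with both tight: 2.631 servings and 1.738 servings → $1.92.
The minimum over all feasible corners is $1.92.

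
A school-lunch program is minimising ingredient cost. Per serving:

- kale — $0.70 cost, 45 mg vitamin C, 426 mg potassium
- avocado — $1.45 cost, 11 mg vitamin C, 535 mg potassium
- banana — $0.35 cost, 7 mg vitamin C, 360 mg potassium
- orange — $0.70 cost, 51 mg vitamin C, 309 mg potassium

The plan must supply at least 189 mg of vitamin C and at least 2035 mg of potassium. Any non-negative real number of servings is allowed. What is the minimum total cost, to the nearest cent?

$3.14

A basic optimal solution has at most two foods positive. Try each food alone and each pair with both targets met exactly.
kale only: max(189/45, 2035/426) = 4.777 servings → $3.34.
avocado only: max(189/11, 2035/535) = 17.18 servings → $24.91.
banana only: max(189/7, 2035/360) = 27 servings → $9.45.
orange only: max(189/51, 2035/309) = 6.586 servings → $4.61.
kale + avocado with both tight: 4.061 servings and 0.5705 servings → $3.67.
kale + banana with both tight: 4.07 servings and 0.8368 servings → $3.14.
kale + orange with both targets exact would need a negative amount; discard.
avocado + banana: the both-tight solution has a negative serving — not a feasible corner.
avocado + orange with both tight: 1.9 servings and 3.296 servings → $5.06.
banana + orange with both tight: 2.802 servings and 3.321 servings → $3.31.
Cheapest feasible corner: $3.14.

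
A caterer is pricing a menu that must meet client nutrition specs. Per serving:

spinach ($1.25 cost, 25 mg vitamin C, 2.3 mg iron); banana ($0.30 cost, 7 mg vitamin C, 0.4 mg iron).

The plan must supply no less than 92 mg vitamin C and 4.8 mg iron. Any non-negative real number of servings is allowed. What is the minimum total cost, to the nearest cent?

$3.94

Two binding constraints pin down two serving amounts, so the optimal mix uses at most two foods. The candidates are each food alone (scaled to the tighter of vitamin C/iron) and each pair with both constraints tight.
spinach only: max(92/25, 4.8/2.3) = 3.68 servings → $4.60.
banana only: max(92/7, 4.8/0.4) = 13.14 servings → $3.94.
spinach + banana: intersection lies outside the first quadrant.
Cheapest feasible corner: $3.94.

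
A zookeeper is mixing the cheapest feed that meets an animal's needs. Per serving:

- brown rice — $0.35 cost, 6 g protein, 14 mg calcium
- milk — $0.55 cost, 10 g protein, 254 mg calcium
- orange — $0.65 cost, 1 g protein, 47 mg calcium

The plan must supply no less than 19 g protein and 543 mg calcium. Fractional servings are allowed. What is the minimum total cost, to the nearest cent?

$1.18

brown rice only: max(19/6, 543/14) = 38.79 servings → $13.57.
milk only: max(19/10, 543/254) = 2.138 servings → $1.18.
orange only: max(19/1, 543/47) = 19 servings → $12.35.
brown rice + milk with both targets exact would need a negative amount; discard.
brown rice + orange with both tight: 1.306 servings and 11.16 servings → $7.71.
milk + orange with both tight: 1.62 servings and 2.796 servings → $2.71.
Cheapest feasible corner: $1.18.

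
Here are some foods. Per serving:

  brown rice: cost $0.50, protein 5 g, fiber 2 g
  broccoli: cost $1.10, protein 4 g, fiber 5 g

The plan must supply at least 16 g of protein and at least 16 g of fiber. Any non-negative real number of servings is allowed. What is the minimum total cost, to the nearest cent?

brown rice only: max(16/5, 16/2) = 8 servings → $4.00.
broccoli only: max(16/4, 16/5) = 4 servings → $4.40.
brown rice + broccoli with both tight: 0.9412 servings and 2.824 servings → $3.58.
Cheapest feasible corner: $3.58.

$3.58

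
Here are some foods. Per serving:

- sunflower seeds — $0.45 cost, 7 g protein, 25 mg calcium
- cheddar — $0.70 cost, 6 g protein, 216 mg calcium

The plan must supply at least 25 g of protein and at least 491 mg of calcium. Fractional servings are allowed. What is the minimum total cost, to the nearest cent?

Two binding constraints pin down two serving amounts, so the optimal mix uses at most two foods. The candidates are each food alone (scaled to the tighter of protein/calcium) and each pair with both constraints tight.
sunflower seeds only: max(25/7, 491/25) = 19.64 servings → $8.84.
cheddar only: max(25/6, 491/216) = 4.167 servings → $2.92.
sunflower seeds + cheddar with both tight: 1.802 servings and 2.065 servings → $2.26.
So the least-cost plan costs $2.26.

$2.26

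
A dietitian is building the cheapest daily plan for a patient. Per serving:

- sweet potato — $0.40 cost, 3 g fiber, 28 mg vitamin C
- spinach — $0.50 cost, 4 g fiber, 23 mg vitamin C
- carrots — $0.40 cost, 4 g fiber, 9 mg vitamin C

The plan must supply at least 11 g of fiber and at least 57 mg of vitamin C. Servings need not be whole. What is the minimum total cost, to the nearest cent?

$1.25

Compare the cost at each extreme point of the feasible region.
sweet potato only: max(11/3, 57/28) = 3.667 servings → $1.47.
spinach only: max(11/4, 57/23) = 2.75 servings → $1.38.
carrots only: max(11/4, 57/9) = 6.333 servings → $2.53.
sweet potato + spinach with both targets exact would need a negative amount; discard.
sweet potato + carrots with both tight: 1.518 servings and 1.612 servings → $1.25.
spinach + carrots with both tight: 2.304 servings and 0.4464 servings → $1.33.
Cheapest feasible corner: $1.25.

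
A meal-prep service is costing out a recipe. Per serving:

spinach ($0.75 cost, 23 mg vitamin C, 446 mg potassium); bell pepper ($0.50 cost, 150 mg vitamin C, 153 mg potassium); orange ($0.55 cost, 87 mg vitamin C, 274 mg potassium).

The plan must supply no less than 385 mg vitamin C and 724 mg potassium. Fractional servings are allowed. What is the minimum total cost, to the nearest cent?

$1.75

spinach only: max(385/23, 724/446) = 16.74 servings → $12.55.
bell pepper only: max(385/150, 724/153) = 4.732 servings → $2.37.
orange only: max(385/87, 724/274) = 4.425 servings → $2.43.
spinach + bell pepper with both tight: 0.7841 servings and 2.446 servings → $1.81.
spinach + orange with both targets exact would need a negative amount; discard.
bell pepper + orange with both tight: 1.529 servings and 1.788 servings → $1.75.
Cheapest feasible corner: $1.75.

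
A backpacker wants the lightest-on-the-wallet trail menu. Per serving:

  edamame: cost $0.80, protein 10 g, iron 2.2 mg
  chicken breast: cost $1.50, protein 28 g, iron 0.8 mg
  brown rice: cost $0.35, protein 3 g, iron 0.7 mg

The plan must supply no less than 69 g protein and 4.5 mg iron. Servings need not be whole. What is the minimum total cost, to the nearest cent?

An LP optimum is at a vertex; with two nutrient constraints at most two foods are used. Check each candidate.
edamame only: max(69/10, 4.5/2.2) = 6.9 servings → $5.52.
chicken breast only: max(69/28, 4.5/0.8) = 5.625 servings → $8.44.
brown rice only: max(69/3, 4.5/0.7) = 23 servings → $8.05.
edamame + chicken breast with both tight: 1.321 servings and 1.993 servings → $4.05.
edamame + brown rice with both targets exact would need a negative amount; discard.
chicken breast + brown rice with both tight: 2.023 servings and 4.116 servings → $4.48.
The minimum over all feasible corners is $4.05.

$4.05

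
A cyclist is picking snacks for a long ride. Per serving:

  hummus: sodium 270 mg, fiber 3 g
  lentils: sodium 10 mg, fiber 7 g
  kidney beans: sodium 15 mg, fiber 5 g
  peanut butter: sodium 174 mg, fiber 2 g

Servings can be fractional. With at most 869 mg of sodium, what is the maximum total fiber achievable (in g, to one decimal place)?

608.3 g

Fiber per mg sodium: lentils 0.7, kidney beans 0.3333, peanut butter 0.01149, hummus 0.01111.
With no serving limits, spend the whole sodium allowance on lentils: 869 mg / 10 mg × 7 g = 608.3 g.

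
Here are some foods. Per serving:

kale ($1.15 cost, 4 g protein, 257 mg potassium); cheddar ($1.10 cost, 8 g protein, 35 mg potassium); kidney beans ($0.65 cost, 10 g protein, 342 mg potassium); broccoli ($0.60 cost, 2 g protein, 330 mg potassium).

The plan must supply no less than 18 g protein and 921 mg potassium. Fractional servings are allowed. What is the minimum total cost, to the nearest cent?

Check every corner: each single food scaled to meet both minima, and each pair solved so both constraints bind.
kale only: max(18/4, 921/257) = 4.5 servings → $5.17.
cheddar only: max(18/8, 921/35) = 26.31 servings → $28.95.
kidney beans only: max(18/10, 921/342) = 2.693 servings → $1.75.
broccoli only: max(18/2, 921/330) = 9 servings → $5.40.
kale + cheddar with both tight: 3.517 servings and 0.4916 servings → $4.59.
kale + kidney beans with both tight: 2.541 servings and 0.7837 servings → $3.43.
kale + broccoli: the both-tight solution has a negative serving — not a feasible corner.
cheddar + kidney beans: the both-tight solution has a negative serving — not a feasible corner.
cheddar + broccoli with both tight: 1.595 servings and 2.622 servings → $3.33.
kidney beans + broccoli with both tight: 1.567 servings and 1.167 servings → $1.72.
So the least-cost plan costs $1.72.

$1.72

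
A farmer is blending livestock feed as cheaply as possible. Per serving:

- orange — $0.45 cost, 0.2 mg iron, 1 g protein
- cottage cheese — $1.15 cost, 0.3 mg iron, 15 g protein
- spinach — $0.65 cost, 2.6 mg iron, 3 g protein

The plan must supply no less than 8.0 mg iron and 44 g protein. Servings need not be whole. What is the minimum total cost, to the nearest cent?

$4.55

Two binding constraints pin down two serving amounts, so the optimal mix uses at most two foods. The candidates are each food alone (scaled to the tighter of iron/protein) and each pair with both constraints tight.
orange only: max(8.0/0.2, 44/1) = 44 servings → $19.80.
cottage cheese only: max(8.0/0.3, 44/15) = 26.67 servings → $30.67.
spinach only: max(8.0/2.6, 44/3) = 14.67 servings → $9.53.
orange + cottage cheese with both tight: 39.56 servings and 0.2963 servings → $18.14.
orange + spinach: the both-tight solution has a negative serving — not a feasible corner.
cottage cheese + spinach with both tight: 2.373 servings and 2.803 servings → $4.55.
Cheapest feasible corner: $4.55.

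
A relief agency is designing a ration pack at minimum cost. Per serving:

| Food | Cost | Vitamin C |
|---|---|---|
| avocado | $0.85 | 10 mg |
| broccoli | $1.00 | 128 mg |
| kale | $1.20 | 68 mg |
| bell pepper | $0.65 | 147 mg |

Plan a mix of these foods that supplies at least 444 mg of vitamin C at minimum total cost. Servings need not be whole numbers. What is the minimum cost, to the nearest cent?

Cost per mg of vitamin C: bell pepper $0.0044, broccoli $0.0078, kale $0.0176, avocado $0.0850.
With no serving limits, use only bell pepper: 444 mg / 147 mg = 3.02 servings × $0.65 = $1.96.

$1.96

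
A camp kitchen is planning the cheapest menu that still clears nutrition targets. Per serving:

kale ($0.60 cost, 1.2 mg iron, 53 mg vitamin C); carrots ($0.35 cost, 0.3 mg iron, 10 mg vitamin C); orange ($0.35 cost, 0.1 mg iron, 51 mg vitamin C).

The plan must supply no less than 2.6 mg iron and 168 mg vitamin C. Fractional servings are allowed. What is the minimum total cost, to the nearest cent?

kale only: max(2.6/1.2, 168/53) = 3.17 servings → $1.90.
carrots only: max(2.6/0.3, 168/10) = 16.8 servings → $5.88.
orange only: max(2.6/0.1, 168/51) = 26 servings → $9.10.
kale + carrots: the both-tight solution has a negative serving — not a feasible corner.
kale + orange with both tight: 2.072 servings and 1.141 servings → $1.64.
carrots + orange with both tight: 8.098 servings and 1.706 servings → $3.43.
Cheapest feasible corner: $1.64.

$1.64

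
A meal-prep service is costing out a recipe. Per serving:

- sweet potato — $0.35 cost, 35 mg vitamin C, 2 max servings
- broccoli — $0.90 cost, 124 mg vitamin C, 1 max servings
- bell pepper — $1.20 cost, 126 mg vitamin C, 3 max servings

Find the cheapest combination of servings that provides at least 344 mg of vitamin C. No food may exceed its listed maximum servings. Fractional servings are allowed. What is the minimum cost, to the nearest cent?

$3.00

Cost per mg of vitamin C: broccoli $0.0073, bell pepper $0.0095, sweet potato $0.0100.
Take 1 serving of broccoli: +124.0 mg vitamin C for $0.90 (total $0.90, still need 220.0 mg).
Take 1.746 servings of bell pepper: +220.0 mg vitamin C for $2.10 (total $3.00, still need 0.0 mg).
Greedy by cheapest-per-mg is optimal for a single linear constraint, so the minimum cost is $3.00.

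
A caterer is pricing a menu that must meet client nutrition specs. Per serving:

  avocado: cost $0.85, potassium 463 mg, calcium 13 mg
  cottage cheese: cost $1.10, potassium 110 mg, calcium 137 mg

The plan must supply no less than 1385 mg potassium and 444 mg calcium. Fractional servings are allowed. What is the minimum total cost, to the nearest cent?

$5.26

A basic optimal solution has at most two foods positive. Try each food alone and each pair with both targets met exactly.
avocado only: max(1385/463, 444/13) = 34.15 servings → $29.03.
cottage cheese only: max(1385/110, 444/137) = 12.59 servings → $13.85.
avocado + cottage cheese with both tight: 2.273 servings and 3.025 servings → $5.26.
The minimum over all feasible corners is $5.26.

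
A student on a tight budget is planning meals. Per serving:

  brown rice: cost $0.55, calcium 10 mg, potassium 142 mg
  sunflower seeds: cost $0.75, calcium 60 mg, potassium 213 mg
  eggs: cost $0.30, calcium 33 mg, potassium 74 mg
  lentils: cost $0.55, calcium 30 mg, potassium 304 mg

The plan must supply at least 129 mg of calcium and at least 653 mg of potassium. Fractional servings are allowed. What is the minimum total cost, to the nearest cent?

A basic optimal solution has at most two foods positive. Try each food alone and each pair with both targets met exactly.
brown rice only: max(129/10, 653/142) = 12.9 servings → $7.09.
sunflower seeds only: max(129/60, 653/213) = 3.066 servings → $2.30.
eggs only: max(129/33, 653/74) = 8.824 servings → $2.65.
lentils only: max(129/30, 653/304) = 4.3 servings → $2.37.
brown rice + sunflower seeds with both tight: 1.831 servings and 1.845 servings → $2.39.
brown rice + eggs with both tight: 3.042 servings and 2.987 servings → $2.57.
brown rice + lentils: intersection lies outside the first quadrant.
sunflower seeds + eggs: the both-tight solution has a negative serving — not a feasible corner.
sunflower seeds + lentils with both tight: 1.656 servings and 0.9876 servings → $1.79.
eggs + lentils with both tight: 2.512 servings and 1.536 servings → $1.60.
The minimum over all feasible corners is $1.60.

$1.60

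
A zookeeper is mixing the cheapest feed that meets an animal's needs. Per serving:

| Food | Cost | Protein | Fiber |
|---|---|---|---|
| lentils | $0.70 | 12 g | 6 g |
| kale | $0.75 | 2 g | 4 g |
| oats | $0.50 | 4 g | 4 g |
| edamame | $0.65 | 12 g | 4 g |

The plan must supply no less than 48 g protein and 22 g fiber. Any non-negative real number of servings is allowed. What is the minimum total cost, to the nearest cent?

$2.75

Minimising a linear cost over {protein ≥ 48, fiber ≥ 22, servings ≥ 0} — the optimum is at a vertex, using one or two foods.
lentils only: max(48/12, 22/6) = 4 servings → $2.80.
kale only: max(48/2, 22/4) = 24 servings → $18.00.
oats only: max(48/4, 22/4) = 12 servings → $6.00.
edamame only: max(48/12, 22/4) = 5.5 servings → $3.58.
lentils + kale: intersection lies outside the first quadrant.
lentils + oats: intersection lies outside the first quadrant.
lentils + edamame with both tight: 3 servings and 1 serving → $2.75.
kale + oats with both targets exact would need a negative amount; discard.
kale + edamame with both tight: 1.8 servings and 3.7 servings → $3.75.
oats + edamame with both tight: 2.25 servings and 3.25 servings → $3.24.
Cheapest feasible corner: $2.75.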